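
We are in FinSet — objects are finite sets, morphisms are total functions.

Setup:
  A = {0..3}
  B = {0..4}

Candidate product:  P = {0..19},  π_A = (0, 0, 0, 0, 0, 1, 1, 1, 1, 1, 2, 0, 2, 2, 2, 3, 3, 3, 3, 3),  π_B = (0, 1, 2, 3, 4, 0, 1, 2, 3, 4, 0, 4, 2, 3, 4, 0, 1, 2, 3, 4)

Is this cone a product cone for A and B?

Answer: NOT A VALID PRODUCT — duplicate pair at indices 4,11

Derivation:
|A|·|B| = 4·5 = 20;  |P| = 20
Check the pairing map k ↦ (π_A(k), π_B(k)):
  0 ↦ (0,0)
  1 ↦ (0,1)
  2 ↦ (0,2)
  3 ↦ (0,3)
  4 ↦ (0,4)
  5 ↦ (1,0)
  6 ↦ (1,1)
  7 ↦ (1,2)
  8 ↦ (1,3)
  9 ↦ (1,4)
  10 ↦ (2,0)
  11 ↦ (0,4)  ✗ repeats pair of k=4
  12 ↦ (2,2)
  13 ↦ (2,3)
  14 ↦ (2,4)
  15 ↦ (3,0)
  16 ↦ (3,1)
  17 ↦ (3,2)
  18 ↦ (3,3)
  19 ↦ (3,4)
distinct pairs in image: 19 / 20 needed
  → (0,4) hit at k=4 and k=11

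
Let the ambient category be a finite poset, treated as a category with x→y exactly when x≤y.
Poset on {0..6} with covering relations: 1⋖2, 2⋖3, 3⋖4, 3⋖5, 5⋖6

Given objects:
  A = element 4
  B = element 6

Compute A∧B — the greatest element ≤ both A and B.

Answer: A∧B = 3

Trace:
{x : x≤A ∧ x≤B} = {1,2,3}  (A=4, B=6)
  1 ≤ 3
  2 ≤ 3
  3 ≤ 3
glb = 3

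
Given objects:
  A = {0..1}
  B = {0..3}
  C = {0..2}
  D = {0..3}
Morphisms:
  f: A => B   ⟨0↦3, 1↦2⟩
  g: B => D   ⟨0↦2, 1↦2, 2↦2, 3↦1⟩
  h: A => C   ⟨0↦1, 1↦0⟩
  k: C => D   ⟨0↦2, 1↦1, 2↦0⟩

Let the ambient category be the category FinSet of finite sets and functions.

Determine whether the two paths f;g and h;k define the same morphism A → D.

Along f;g (path 1):
  0 f=>3 g=>1
  1 f=>2 g=>2
  composite₁ = ⟨0↦1, 1↦2⟩
Along h;k (path 2):
  0 h=>1 k=>1
  1 h=>0 k=>2
  composite₂ = ⟨0↦1, 1↦2⟩
Equal? YES — commutes

Answer: COMMUTES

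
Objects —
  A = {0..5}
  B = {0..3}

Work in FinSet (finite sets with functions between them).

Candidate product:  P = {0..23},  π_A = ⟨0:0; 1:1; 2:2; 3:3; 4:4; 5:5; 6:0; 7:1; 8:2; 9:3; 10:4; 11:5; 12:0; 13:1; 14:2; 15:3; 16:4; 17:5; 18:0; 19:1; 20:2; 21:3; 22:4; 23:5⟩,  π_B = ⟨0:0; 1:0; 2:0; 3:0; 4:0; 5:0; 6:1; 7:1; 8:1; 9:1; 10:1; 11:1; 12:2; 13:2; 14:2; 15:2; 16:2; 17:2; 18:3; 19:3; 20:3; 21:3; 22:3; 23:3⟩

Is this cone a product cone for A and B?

Answer: VALID PRODUCT

Trace:
|A|·|B| = 6·4 = 24;  |P| = 24
Check the pairing map k ↦ (π_A(k), π_B(k)):
  0 : (0,0)
  1 : (1,0)
  2 : (2,0)
  3 : (3,0)
  4 : (4,0)
  5 : (5,0)
  6 : (0,1)
  7 : (1,1)
  8 : (2,1)
  9 : (3,1)
  10 : (4,1)
  11 : (5,1)
  12 : (0,2)
  13 : (1,2)
  14 : (2,2)
  15 : (3,2)
  16 : (4,2)
  17 : (5,2)
  18 : (0,3)
  19 : (1,3)
  20 : (2,3)
  21 : (3,3)
  22 : (4,3)
  23 : (5,3)
distinct pairs in image: 24 / 24 needed
  → bijection onto A×B; projections well-typed.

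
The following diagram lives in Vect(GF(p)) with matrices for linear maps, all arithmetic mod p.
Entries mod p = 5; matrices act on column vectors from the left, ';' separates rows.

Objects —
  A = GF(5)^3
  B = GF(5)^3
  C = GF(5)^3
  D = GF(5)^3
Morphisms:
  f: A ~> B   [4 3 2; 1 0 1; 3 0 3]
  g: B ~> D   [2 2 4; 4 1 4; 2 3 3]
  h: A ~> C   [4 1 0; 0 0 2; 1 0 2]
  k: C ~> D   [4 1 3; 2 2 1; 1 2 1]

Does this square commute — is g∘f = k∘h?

Along f;g (path 1):
  e0=⟨1,0,0⟩ f~>⟨4,1,3⟩ g~>⟨2,4,0⟩
  e1=⟨0,1,0⟩ f~>⟨3,0,0⟩ g~>⟨1,2,1⟩
  e2=⟨0,0,1⟩ f~>⟨2,1,3⟩ g~>⟨3,1,1⟩
  result₁ = [2 1 3; 4 2 1; 0 1 1]
Along h;k (path 2):
  e0=⟨1,0,0⟩ h~>⟨4,0,1⟩ k~>⟨4,4,0⟩
  e1=⟨0,1,0⟩ h~>⟨1,0,0⟩ k~>⟨4,2,1⟩
  e2=⟨0,0,1⟩ h~>⟨0,2,2⟩ k~>⟨3,1,1⟩
  result₂ = [4 4 3; 4 2 1; 0 1 1]
Equal? NO — does not commute

Answer: DOES NOT COMMUTE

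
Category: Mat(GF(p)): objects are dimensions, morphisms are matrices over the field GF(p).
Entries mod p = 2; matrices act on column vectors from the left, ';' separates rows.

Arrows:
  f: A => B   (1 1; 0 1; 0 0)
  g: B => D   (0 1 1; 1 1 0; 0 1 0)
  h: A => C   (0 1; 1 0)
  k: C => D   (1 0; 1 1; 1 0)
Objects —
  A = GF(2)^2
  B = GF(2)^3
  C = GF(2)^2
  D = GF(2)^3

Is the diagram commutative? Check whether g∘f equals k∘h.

1) trace f;g:
  e0=[1,0] f=>[1,0,0] g=>[0,1,0]
  e1=[0,1] f=>[1,1,0] g=>[1,0,1]
  ⟦path⟧₁ = (0 1; 1 0; 0 1)
2) trace h;k:
  e0=[1,0] h=>[0,1] k=>[0,1,0]
  e1=[0,1] h=>[1,0] k=>[1,1,1]
  ⟦path⟧₂ = (0 1; 1 1; 0 1)
Equal? distinct morphisms ✗

Answer: DOES NOT COMMUTE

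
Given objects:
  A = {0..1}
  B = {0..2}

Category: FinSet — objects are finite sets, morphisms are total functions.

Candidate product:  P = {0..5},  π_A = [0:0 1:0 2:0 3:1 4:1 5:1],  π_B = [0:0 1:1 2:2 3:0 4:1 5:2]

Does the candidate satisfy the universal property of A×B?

Answer: VALID PRODUCT

Work:
|A|·|B| = 2·3 = 6;  |P| = 6
Check the pairing map k ↦ (π_A(k), π_B(k)):
  0 : (0,0)
  1 : (0,1)
  2 : (0,2)
  3 : (1,0)
  4 : (1,1)
  5 : (1,2)
distinct pairs in image: 6 / 6 needed
  → bijection onto A×B; projections well-typed.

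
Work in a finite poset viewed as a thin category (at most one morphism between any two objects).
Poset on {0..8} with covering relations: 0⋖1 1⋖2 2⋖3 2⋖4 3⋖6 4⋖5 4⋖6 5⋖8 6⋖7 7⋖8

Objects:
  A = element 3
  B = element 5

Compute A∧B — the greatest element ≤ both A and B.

Answer: A∧B = 2

Trace:
Common predecessors of 3,5: {0,1,2}
  0 ≤ 2
  1 ≤ 2
  2 ≤ 2
glb = 2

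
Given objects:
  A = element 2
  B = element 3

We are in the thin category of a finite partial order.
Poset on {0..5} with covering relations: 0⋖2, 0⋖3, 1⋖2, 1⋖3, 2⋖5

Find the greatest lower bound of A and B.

Answer: NO MEET EXISTS

Work:
Lower bounds of A=2 and B=3: {0,1}
  maximal lower bounds 0 and 1 are incomparable: neither 0⊑1 nor 1⊑0
→ no greatest lower bound exists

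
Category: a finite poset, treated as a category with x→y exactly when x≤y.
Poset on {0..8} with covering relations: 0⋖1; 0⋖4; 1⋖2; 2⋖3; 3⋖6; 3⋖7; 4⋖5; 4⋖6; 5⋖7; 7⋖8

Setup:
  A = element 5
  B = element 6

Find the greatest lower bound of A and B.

Answer: A∧B = 4

Trace:
Lower bounds of A=5 and B=6: {0,4}
  0 ≤ 4
  4 ≤ 4
glb = 4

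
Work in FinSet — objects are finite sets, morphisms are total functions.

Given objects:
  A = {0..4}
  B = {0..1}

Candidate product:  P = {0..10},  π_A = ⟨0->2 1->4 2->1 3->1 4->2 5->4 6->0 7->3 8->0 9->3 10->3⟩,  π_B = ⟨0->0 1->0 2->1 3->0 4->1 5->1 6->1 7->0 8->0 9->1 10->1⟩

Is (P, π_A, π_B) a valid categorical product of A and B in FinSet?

Answer: NOT A VALID PRODUCT — |P|=11 ≠ |A|·|B|=10

Work:
|A|·|B| = 5·2 = 10;  |P| = 11
  → cardinalities differ; no bijection possible.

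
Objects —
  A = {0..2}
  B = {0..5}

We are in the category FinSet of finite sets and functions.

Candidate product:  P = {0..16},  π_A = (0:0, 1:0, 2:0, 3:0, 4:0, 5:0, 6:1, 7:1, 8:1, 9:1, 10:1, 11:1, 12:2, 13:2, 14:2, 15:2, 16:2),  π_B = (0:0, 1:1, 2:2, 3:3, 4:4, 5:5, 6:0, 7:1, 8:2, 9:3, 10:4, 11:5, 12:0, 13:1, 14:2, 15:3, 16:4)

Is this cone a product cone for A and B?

Answer: NOT A VALID PRODUCT — |P|=17 ≠ |A|·|B|=18

Work:
|A|·|B| = 3·6 = 18;  |P| = 17
  → cardinalities differ; no bijection possible.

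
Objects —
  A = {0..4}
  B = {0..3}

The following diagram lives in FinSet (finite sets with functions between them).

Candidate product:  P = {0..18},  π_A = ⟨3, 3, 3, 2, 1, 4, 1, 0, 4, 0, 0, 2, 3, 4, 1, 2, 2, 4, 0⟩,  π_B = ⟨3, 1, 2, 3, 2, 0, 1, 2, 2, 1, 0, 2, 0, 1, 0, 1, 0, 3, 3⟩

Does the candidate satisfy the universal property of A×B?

|A|·|B| = 5·4 = 20;  |P| = 19
  → cardinalities differ; no bijection possible.

Answer: NOT A VALID PRODUCT — |P|=19 ≠ |A|·|B|=20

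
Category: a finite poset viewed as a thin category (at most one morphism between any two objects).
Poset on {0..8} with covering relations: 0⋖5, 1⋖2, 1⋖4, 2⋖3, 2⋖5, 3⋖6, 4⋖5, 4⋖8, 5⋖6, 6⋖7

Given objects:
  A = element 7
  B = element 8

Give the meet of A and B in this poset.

Answer: A∧B = 4

Derivation:
Common predecessors of 7,8: {1,4}
  1 ≤ 4
  4 ≤ 4
glb = 4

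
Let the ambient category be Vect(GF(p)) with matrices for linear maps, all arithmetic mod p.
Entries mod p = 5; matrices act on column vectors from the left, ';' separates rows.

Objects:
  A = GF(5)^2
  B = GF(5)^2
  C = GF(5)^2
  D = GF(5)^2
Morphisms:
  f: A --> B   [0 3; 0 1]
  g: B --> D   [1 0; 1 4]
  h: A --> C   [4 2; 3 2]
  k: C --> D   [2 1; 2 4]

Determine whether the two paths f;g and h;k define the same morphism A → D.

Answer: DOES NOT COMMUTE

Trace:
Along f;g (path 1):
  e0=(1,0) f-->(0,0) g-->(0,0)
  e1=(0,1) f-->(3,1) g-->(3,2)
  ⟦path⟧₁ = [0 3; 0 2]
Along h;k (path 2):
  e0=(1,0) h-->(4,3) k-->(1,0)
  e1=(0,1) h-->(2,2) k-->(1,2)
  ⟦path⟧₂ = [1 1; 0 2]
Equal? distinct morphisms ✗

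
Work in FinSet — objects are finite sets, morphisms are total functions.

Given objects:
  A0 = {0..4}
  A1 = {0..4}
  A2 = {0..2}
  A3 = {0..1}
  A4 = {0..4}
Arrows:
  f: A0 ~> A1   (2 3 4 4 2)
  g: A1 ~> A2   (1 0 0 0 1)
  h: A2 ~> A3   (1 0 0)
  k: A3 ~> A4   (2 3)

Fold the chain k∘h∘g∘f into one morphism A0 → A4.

  0 f~>2 g~>0 h~>1 k~>3
  1 f~>3 g~>0 h~>1 k~>3
  2 f~>4 g~>1 h~>0 k~>2
  3 f~>4 g~>1 h~>0 k~>2
  4 f~>2 g~>0 h~>1 k~>3
result: (3 3 2 2 3)

Answer: (3 3 2 2 3)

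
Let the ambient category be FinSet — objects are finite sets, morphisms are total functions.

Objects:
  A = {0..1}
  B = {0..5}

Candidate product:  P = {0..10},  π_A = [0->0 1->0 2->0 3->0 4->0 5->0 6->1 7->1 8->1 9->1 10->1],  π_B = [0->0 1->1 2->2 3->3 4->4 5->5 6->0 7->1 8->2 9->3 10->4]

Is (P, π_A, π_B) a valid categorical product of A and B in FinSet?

Answer: NOT A VALID PRODUCT — |P|=11 ≠ |A|·|B|=12

Work:
|A|·|B| = 2·6 = 12;  |P| = 11
  → cardinalities differ; no bijection possible.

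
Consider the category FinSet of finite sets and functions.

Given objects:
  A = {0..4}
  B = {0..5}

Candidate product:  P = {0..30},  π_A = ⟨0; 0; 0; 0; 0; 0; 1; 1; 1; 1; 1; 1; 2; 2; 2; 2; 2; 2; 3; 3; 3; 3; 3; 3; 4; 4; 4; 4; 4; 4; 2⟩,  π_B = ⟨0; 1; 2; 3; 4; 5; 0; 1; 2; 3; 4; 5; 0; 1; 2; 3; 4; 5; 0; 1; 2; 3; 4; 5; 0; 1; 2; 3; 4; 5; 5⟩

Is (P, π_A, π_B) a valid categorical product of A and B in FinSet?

Answer: NOT A VALID PRODUCT — |P|=31 ≠ |A|·|B|=30

Trace:
|A|·|B| = 5·6 = 30;  |P| = 31
  → cardinalities differ; no bijection possible.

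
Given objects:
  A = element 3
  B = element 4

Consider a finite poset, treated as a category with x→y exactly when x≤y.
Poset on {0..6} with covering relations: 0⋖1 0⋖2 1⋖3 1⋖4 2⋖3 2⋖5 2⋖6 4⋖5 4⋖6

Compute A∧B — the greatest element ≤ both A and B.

Answer: A∧B = 1

Work:
Common predecessors of 3,4: {0,1}
  0 <= 1
  1 <= 1
glb = 1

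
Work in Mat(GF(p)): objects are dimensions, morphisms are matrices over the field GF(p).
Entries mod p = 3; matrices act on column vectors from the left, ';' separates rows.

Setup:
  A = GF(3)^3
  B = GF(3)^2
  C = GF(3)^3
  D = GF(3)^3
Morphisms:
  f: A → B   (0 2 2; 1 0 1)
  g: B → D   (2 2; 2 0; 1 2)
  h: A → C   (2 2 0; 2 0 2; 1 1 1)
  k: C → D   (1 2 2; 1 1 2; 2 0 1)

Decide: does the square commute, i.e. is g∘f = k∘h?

Answer: COMMUTES

Trace:
1) trace f;g:
  e0=[1,0,0] f→[0,1] g→[2,0,2]
  e1=[0,1,0] f→[2,0] g→[1,1,2]
  e2=[0,0,1] f→[2,1] g→[0,1,1]
  ⟦path⟧₁ = (2 1 0; 0 1 1; 2 2 1)
2) trace h;k:
  e0=[1,0,0] h→[2,2,1] k→[2,0,2]
  e1=[0,1,0] h→[2,0,1] k→[1,1,2]
  e2=[0,0,1] h→[0,2,1] k→[0,1,1]
  ⟦path⟧₂ = (2 1 0; 0 1 1; 2 2 1)
Equal? equal; square commutes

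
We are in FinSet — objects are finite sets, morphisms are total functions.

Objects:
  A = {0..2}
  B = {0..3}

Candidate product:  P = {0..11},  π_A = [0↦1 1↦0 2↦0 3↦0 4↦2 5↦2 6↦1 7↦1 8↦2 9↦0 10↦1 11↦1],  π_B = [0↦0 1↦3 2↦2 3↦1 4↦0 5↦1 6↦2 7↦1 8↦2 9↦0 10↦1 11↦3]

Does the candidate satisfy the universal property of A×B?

|A|·|B| = 3·4 = 12;  |P| = 12
Check the pairing map k ↦ (π_A(k), π_B(k)):
  0 ↦ (1,0)
  1 ↦ (0,3)
  2 ↦ (0,2)
  3 ↦ (0,1)
  4 ↦ (2,0)
  5 ↦ (2,1)
  6 ↦ (1,2)
  7 ↦ (1,1)
  8 ↦ (2,2)
  9 ↦ (0,0)
  10 ↦ (1,1)  ✗ repeats pair of k=7
  11 ↦ (1,3)
distinct pairs in image: 11 / 12 needed
  → (1,1) hit at k=7 and k=10

Answer: NOT A VALID PRODUCT — duplicate pair at indices 7,10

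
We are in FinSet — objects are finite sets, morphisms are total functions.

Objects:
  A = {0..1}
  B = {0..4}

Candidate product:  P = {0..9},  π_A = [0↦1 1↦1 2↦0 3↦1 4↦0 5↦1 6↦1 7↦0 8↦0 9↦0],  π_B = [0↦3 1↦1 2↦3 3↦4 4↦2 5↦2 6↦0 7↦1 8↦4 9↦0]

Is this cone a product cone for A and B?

Answer: VALID PRODUCT

Trace:
|A|·|B| = 2·5 = 10;  |P| = 10
Check the pairing map k ↦ (π_A(k), π_B(k)):
  0 ↦ (1,3)
  1 ↦ (1,1)
  2 ↦ (0,3)
  3 ↦ (1,4)
  4 ↦ (0,2)
  5 ↦ (1,2)
  6 ↦ (1,0)
  7 ↦ (0,1)
  8 ↦ (0,4)
  9 ↦ (0,0)
distinct pairs in image: 10 / 10 needed
  → bijection onto A×B; projections well-typed.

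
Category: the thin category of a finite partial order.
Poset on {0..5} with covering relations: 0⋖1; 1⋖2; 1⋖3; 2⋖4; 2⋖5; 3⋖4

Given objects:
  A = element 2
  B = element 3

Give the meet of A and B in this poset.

Answer: A∧B = 1

Trace:
{x : x⊑A ∧ x⊑B} = {0,1}  (A=2, B=3)
  0 ⊑ 1
  1 ⊑ 1
glb = 1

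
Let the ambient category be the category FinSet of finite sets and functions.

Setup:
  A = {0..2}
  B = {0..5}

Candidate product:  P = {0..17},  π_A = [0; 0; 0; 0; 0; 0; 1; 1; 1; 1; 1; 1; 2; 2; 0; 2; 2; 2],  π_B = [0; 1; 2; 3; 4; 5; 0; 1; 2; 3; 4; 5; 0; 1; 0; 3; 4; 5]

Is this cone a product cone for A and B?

Answer: NOT A VALID PRODUCT — duplicate pair at indices 0,14

Trace:
|A|·|B| = 3·6 = 18;  |P| = 18
Check the pairing map k ↦ (π_A(k), π_B(k)):
  0 ↦ (0,0)
  1 ↦ (0,1)
  2 ↦ (0,2)
  3 ↦ (0,3)
  4 ↦ (0,4)
  5 ↦ (0,5)
  6 ↦ (1,0)
  7 ↦ (1,1)
  8 ↦ (1,2)
  9 ↦ (1,3)
  10 ↦ (1,4)
  11 ↦ (1,5)
  12 ↦ (2,0)
  13 ↦ (2,1)
  14 ↦ (0,0)  ✗ repeats pair of k=0
  15 ↦ (2,3)
  16 ↦ (2,4)
  17 ↦ (2,5)
distinct pairs in image: 17 / 18 needed
  → (0,0) hit at k=0 and k=14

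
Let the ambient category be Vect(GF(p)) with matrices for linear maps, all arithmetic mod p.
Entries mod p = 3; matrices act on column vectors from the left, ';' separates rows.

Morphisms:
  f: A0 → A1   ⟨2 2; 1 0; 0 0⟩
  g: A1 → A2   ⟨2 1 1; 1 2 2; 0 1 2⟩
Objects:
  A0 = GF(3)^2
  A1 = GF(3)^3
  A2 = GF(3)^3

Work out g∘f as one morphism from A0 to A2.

Answer: ⟨2 1; 1 2; 1 0⟩

Derivation:
  e0=[1,0] f→[2,1,0] g→[2,1,1]
  e1=[0,1] f→[2,0,0] g→[1,2,0]
composite: ⟨2 1; 1 2; 1 0⟩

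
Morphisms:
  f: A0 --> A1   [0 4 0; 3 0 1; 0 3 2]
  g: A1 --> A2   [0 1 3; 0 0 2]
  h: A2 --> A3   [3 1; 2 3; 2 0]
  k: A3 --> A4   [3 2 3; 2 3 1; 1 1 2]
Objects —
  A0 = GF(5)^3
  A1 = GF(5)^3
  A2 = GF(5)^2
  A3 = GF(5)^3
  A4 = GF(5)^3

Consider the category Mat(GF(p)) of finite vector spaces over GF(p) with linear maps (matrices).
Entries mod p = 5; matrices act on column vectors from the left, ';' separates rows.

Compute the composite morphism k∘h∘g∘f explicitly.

  e0=(1,0,0) f-->(0,3,0) g-->(3,0) h-->(4,1,1) k-->(2,2,2)
  e1=(0,1,0) f-->(4,0,3) g-->(4,1) h-->(3,1,3) k-->(0,2,0)
  e2=(0,0,1) f-->(0,1,2) g-->(2,4) h-->(0,1,4) k-->(4,2,4)
⟦path⟧: [2 0 4; 2 2 2; 2 0 4]

Answer: [2 0 4; 2 2 2; 2 0 4]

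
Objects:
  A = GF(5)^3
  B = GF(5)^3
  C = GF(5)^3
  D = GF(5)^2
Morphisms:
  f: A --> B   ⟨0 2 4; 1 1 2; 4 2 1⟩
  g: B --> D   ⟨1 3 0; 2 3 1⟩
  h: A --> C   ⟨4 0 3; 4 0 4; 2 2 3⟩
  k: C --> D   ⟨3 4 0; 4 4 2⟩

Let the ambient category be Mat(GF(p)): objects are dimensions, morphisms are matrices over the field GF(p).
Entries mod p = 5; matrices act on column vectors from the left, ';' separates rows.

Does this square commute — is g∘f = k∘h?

Along f;g (path 1):
  e0=⟨1,0,0⟩ f-->⟨0,1,4⟩ g-->⟨3,2⟩
  e1=⟨0,1,0⟩ f-->⟨2,1,2⟩ g-->⟨0,4⟩
  e2=⟨0,0,1⟩ f-->⟨4,2,1⟩ g-->⟨0,0⟩
  composite₁ = ⟨3 0 0; 2 4 0⟩
Along h;k (path 2):
  e0=⟨1,0,0⟩ h-->⟨4,4,2⟩ k-->⟨3,1⟩
  e1=⟨0,1,0⟩ h-->⟨0,0,2⟩ k-->⟨0,4⟩
  e2=⟨0,0,1⟩ h-->⟨3,4,3⟩ k-->⟨0,4⟩
  composite₂ = ⟨3 0 0; 1 4 4⟩
Equal? differ; not commutative

Answer: DOES NOT COMMUTE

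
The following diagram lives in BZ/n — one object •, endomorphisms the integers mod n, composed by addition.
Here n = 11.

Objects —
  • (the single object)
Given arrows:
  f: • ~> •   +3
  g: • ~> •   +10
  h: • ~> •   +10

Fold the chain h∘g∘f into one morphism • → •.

Answer: +1

Work:
  0 +3≡3 +10≡2 +10≡1  (mod 11)
composite: +1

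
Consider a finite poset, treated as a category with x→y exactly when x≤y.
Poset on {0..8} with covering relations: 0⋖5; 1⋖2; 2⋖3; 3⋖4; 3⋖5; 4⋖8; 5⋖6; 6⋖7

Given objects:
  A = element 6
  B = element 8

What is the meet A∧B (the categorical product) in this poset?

{x : x<=A ∧ x<=B} = {1,2,3}  (A=6, B=8)
  1 <= 3
  2 <= 3
  3 <= 3
glb = 3

Answer: A∧B = 3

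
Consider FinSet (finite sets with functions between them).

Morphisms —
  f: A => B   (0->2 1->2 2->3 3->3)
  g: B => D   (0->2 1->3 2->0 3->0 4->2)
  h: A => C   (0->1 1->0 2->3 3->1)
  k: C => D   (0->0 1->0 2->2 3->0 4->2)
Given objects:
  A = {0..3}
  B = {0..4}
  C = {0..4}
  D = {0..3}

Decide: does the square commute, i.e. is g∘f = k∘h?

1) trace f;g:
  0 f=>2 g=>0
  1 f=>2 g=>0
  2 f=>3 g=>0
  3 f=>3 g=>0
  result₁ = (0->0 1->0 2->0 3->0)
2) trace h;k:
  0 h=>1 k=>0
  1 h=>0 k=>0
  2 h=>3 k=>0
  3 h=>1 k=>0
  result₂ = (0->0 1->0 2->0 3->0)
Equal? same morphism ✓

Answer: COMMUTES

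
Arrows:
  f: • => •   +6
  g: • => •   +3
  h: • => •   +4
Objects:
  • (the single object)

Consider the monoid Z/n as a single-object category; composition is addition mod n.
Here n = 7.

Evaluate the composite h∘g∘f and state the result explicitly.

  0 +6≡6 +3≡2 +4≡6  (mod 7)
⟦path⟧: +6

Answer: +6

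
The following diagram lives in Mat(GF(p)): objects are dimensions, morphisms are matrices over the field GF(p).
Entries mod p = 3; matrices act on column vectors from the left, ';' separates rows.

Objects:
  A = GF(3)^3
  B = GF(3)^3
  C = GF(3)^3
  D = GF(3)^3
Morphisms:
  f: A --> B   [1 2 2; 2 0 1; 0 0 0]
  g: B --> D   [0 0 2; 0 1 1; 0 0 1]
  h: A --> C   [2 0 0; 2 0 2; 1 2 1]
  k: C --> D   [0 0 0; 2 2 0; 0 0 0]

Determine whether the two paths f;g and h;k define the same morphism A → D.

Answer: COMMUTES

Derivation:
1) trace f;g:
  e0=⟨1,0,0⟩ f-->⟨1,2,0⟩ g-->⟨0,2,0⟩
  e1=⟨0,1,0⟩ f-->⟨2,0,0⟩ g-->⟨0,0,0⟩
  e2=⟨0,0,1⟩ f-->⟨2,1,0⟩ g-->⟨0,1,0⟩
  result₁ = [0 0 0; 2 0 1; 0 0 0]
2) trace h;k:
  e0=⟨1,0,0⟩ h-->⟨2,2,1⟩ k-->⟨0,2,0⟩
  e1=⟨0,1,0⟩ h-->⟨0,0,2⟩ k-->⟨0,0,0⟩
  e2=⟨0,0,1⟩ h-->⟨0,2,1⟩ k-->⟨0,1,0⟩
  result₂ = [0 0 0; 2 0 1; 0 0 0]
Equal? YES — commutes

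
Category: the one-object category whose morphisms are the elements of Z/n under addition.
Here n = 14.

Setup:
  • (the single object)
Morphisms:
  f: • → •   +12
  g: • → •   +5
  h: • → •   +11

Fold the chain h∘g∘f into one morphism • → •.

Answer: +0

Work:
  0 +12≡12 +5≡3 +11≡0  (mod 14)
result: +0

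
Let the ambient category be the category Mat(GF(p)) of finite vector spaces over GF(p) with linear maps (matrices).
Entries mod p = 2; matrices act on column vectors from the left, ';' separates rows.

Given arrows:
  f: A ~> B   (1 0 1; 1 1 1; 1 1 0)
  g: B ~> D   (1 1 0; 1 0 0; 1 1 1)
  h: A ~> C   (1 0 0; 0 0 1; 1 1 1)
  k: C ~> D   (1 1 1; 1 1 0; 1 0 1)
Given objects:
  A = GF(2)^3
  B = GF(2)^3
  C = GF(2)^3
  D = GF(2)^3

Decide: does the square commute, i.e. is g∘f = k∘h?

Answer: DOES NOT COMMUTE

Work:
1) trace f;g:
  e0=⟨1,0,0⟩ f~>⟨1,1,1⟩ g~>⟨0,1,1⟩
  e1=⟨0,1,0⟩ f~>⟨0,1,1⟩ g~>⟨1,0,0⟩
  e2=⟨0,0,1⟩ f~>⟨1,1,0⟩ g~>⟨0,1,0⟩
  composite₁ = (0 1 0; 1 0 1; 1 0 0)
2) trace h;k:
  e0=⟨1,0,0⟩ h~>⟨1,0,1⟩ k~>⟨0,1,0⟩
  e1=⟨0,1,0⟩ h~>⟨0,0,1⟩ k~>⟨1,0,1⟩
  e2=⟨0,0,1⟩ h~>⟨0,1,1⟩ k~>⟨0,1,1⟩
  composite₂ = (0 1 0; 1 0 1; 0 1 1)
Equal? NO — does not commute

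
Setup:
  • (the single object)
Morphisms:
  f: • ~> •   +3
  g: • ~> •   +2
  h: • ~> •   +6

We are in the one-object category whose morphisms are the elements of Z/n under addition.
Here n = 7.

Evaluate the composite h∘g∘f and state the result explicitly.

  0 +3≡3 +2≡5 +6≡4  (mod 7)
⟦path⟧: +4

Answer: +4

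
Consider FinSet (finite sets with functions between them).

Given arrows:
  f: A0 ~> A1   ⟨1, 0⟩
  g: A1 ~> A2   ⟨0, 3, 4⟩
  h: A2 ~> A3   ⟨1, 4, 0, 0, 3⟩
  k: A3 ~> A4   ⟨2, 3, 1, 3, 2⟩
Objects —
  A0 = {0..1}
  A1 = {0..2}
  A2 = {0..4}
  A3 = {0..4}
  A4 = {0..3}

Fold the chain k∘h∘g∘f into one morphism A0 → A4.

Answer: ⟨2, 3⟩

Trace:
  0 f~>1 g~>3 h~>0 k~>2
  1 f~>0 g~>0 h~>1 k~>3
composite: ⟨2, 3⟩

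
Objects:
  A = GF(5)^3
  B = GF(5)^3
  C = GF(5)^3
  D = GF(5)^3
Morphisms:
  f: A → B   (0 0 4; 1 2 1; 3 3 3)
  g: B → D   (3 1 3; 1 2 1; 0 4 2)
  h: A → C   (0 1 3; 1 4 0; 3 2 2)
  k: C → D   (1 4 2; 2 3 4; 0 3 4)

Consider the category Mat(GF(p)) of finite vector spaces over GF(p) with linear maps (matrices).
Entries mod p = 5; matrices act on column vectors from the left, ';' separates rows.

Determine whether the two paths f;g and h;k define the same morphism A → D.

Answer: DOES NOT COMMUTE

Derivation:
1) trace f;g:
  e0=[1,0,0] f→[0,1,3] g→[0,0,0]
  e1=[0,1,0] f→[0,2,3] g→[1,2,4]
  e2=[0,0,1] f→[4,1,3] g→[2,4,0]
  result₁ = (0 1 2; 0 2 4; 0 4 0)
2) trace h;k:
  e0=[1,0,0] h→[0,1,3] k→[0,0,0]
  e1=[0,1,0] h→[1,4,2] k→[1,2,0]
  e2=[0,0,1] h→[3,0,2] k→[2,4,3]
  result₂ = (0 1 2; 0 2 4; 0 0 3)
Equal? differ; not commutative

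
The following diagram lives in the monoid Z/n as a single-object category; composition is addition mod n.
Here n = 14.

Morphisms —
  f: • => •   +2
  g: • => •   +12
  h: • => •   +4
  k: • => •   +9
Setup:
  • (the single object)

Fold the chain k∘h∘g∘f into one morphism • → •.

  0 +2≡2 +12≡0 +4≡4 +9≡13  (mod 14)
⟦path⟧: +13

Answer: +13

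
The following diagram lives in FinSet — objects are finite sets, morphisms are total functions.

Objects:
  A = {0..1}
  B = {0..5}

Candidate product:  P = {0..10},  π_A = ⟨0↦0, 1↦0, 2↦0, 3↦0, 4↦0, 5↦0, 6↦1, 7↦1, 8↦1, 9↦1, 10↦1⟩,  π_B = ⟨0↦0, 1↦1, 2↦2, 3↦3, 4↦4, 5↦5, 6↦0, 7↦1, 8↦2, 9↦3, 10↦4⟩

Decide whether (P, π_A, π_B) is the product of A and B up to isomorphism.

Answer: NOT A VALID PRODUCT — |P|=11 ≠ |A|·|B|=12

Derivation:
|A|·|B| = 2·6 = 12;  |P| = 11
  → cardinalities differ; no bijection possible.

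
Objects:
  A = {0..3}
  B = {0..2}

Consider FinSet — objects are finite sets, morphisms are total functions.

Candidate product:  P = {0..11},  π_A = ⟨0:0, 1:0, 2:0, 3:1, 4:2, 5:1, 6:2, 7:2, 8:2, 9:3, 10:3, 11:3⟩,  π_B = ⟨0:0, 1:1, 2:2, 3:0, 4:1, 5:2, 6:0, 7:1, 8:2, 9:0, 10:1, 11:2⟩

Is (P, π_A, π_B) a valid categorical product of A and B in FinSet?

Answer: NOT A VALID PRODUCT — duplicate pair at indices 7,4

Work:
|A|·|B| = 4·3 = 12;  |P| = 12
Check the pairing map k ↦ (π_A(k), π_B(k)):
  0 : (0,0)
  1 : (0,1)
  2 : (0,2)
  3 : (1,0)
  4 : (2,1)
  5 : (1,2)
  6 : (2,0)
  7 : (2,1)  ✗ repeats pair of k=4
  8 : (2,2)
  9 : (3,0)
  10 : (3,1)
  11 : (3,2)
distinct pairs in image: 11 / 12 needed
  → (2,1) hit at k=4 and k=7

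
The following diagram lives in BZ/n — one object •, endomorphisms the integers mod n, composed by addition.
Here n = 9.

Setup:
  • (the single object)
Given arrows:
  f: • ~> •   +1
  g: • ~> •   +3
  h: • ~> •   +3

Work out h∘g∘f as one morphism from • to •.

  0 +1≡1 +3≡4 +3≡7  (mod 9)
composite: +7

Answer: +7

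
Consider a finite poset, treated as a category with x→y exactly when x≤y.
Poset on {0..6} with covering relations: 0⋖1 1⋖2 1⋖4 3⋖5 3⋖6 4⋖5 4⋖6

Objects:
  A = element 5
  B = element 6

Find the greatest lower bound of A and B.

Answer: NO MEET EXISTS

Derivation:
Lower bounds of A=5 and B=6: {0,1,3,4}
  maximal lower bounds 3 and 4 are incomparable: neither 3⊑4 nor 4⊑3
→ no greatest lower bound exists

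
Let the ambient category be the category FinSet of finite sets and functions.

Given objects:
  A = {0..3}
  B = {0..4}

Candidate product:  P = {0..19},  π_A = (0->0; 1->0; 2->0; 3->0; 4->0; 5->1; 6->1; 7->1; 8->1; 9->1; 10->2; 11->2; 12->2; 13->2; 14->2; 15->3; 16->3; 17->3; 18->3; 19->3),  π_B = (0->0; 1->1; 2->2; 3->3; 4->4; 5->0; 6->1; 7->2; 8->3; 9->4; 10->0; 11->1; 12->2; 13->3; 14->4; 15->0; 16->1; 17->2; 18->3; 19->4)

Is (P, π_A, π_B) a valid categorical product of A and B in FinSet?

|A|·|B| = 4·5 = 20;  |P| = 20
Check the pairing map k ↦ (π_A(k), π_B(k)):
  0 -> (0,0)
  1 -> (0,1)
  2 -> (0,2)
  3 -> (0,3)
  4 -> (0,4)
  5 -> (1,0)
  6 -> (1,1)
  7 -> (1,2)
  8 -> (1,3)
  9 -> (1,4)
  10 -> (2,0)
  11 -> (2,1)
  12 -> (2,2)
  13 -> (2,3)
  14 -> (2,4)
  15 -> (3,0)
  16 -> (3,1)
  17 -> (3,2)
  18 -> (3,3)
  19 -> (3,4)
distinct pairs in image: 20 / 20 needed
  → bijection onto A×B; projections well-typed.

Answer: VALID PRODUCT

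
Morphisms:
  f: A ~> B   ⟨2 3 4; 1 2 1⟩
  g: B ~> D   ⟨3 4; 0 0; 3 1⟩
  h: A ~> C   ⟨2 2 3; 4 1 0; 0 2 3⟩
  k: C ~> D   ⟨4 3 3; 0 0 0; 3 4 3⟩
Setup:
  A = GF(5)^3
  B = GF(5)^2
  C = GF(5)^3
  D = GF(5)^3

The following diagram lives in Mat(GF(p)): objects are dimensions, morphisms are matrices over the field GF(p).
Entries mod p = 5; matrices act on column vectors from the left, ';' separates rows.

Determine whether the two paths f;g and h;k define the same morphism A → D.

Answer: COMMUTES

Work:
Path 1 = f;g:
  e0=(1,0,0) f~>(2,1) g~>(0,0,2)
  e1=(0,1,0) f~>(3,2) g~>(2,0,1)
  e2=(0,0,1) f~>(4,1) g~>(1,0,3)
  composite₁ = ⟨0 2 1; 0 0 0; 2 1 3⟩
Path 2 = h;k:
  e0=(1,0,0) h~>(2,4,0) k~>(0,0,2)
  e1=(0,1,0) h~>(2,1,2) k~>(2,0,1)
  e2=(0,0,1) h~>(3,0,3) k~>(1,0,3)
  composite₂ = ⟨0 2 1; 0 0 0; 2 1 3⟩
Equal? same morphism ✓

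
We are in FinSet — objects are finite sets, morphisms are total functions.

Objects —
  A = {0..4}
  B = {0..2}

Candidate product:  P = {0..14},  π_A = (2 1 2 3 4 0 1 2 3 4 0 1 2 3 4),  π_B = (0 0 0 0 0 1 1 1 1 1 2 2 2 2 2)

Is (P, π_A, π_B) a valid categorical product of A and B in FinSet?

|A|·|B| = 5·3 = 15;  |P| = 15
Check the pairing map k ↦ (π_A(k), π_B(k)):
  0 : (2,0)
  1 : (1,0)
  2 : (2,0)  ✗ repeats pair of k=0
  3 : (3,0)
  4 : (4,0)
  5 : (0,1)
  6 : (1,1)
  7 : (2,1)
  8 : (3,1)
  9 : (4,1)
  10 : (0,2)
  11 : (1,2)
  12 : (2,2)
  13 : (3,2)
  14 : (4,2)
distinct pairs in image: 14 / 15 needed
  → (2,0) hit at k=0 and k=2

Answer: NOT A VALID PRODUCT — duplicate pair at indices 2,0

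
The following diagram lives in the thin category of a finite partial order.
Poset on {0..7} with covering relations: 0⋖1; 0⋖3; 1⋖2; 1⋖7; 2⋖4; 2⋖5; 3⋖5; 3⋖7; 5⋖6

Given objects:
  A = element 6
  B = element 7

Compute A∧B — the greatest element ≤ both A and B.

Answer: NO MEET EXISTS

Trace:
{x : x⊑A ∧ x⊑B} = {0,1,3}  (A=6, B=7)
  maximal lower bounds 1 and 3 are incomparable: neither 1⊑3 nor 3⊑1
→ no greatest lower bound exists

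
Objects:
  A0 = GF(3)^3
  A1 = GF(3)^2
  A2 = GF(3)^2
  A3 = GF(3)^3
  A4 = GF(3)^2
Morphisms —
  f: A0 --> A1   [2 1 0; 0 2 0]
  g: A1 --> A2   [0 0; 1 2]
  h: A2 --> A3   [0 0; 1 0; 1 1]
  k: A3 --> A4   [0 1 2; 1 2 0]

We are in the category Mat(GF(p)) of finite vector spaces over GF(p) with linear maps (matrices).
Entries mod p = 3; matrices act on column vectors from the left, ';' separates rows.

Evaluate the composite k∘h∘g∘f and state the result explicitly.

  e0=(1,0,0) f-->(2,0) g-->(0,2) h-->(0,0,2) k-->(1,0)
  e1=(0,1,0) f-->(1,2) g-->(0,2) h-->(0,0,2) k-->(1,0)
  e2=(0,0,1) f-->(0,0) g-->(0,0) h-->(0,0,0) k-->(0,0)
⟦path⟧: [1 1 0; 0 0 0]

Answer: [1 1 0; 0 0 0]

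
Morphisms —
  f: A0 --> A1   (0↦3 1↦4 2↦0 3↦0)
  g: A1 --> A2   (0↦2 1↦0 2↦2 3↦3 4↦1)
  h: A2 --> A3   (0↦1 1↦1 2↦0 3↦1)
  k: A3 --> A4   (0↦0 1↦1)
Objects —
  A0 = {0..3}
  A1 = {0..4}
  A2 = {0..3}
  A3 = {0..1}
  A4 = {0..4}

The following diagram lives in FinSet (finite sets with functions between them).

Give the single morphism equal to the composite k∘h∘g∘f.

  0 f-->3 g-->3 h-->1 k-->1
  1 f-->4 g-->1 h-->1 k-->1
  2 f-->0 g-->2 h-->0 k-->0
  3 f-->0 g-->2 h-->0 k-->0
result: (0↦1 1↦1 2↦0 3↦0)

Answer: (0↦1 1↦1 2↦0 3↦0)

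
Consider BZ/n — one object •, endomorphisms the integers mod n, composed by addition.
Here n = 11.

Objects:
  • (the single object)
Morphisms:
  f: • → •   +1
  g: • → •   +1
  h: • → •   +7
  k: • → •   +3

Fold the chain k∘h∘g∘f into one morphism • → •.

  0 +1≡1 +1≡2 +7≡9 +3≡1  (mod 11)
composite: +1

Answer: +1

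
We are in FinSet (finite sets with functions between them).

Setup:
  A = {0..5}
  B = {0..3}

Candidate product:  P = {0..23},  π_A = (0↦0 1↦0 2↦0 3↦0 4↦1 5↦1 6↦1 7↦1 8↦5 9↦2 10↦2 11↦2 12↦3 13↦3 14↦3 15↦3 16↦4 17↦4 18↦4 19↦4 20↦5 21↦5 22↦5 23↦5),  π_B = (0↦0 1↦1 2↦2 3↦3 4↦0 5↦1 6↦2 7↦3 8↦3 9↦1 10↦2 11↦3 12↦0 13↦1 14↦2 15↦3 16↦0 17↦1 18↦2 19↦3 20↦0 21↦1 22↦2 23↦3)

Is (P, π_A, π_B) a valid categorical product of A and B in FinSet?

|A|·|B| = 6·4 = 24;  |P| = 24
Check the pairing map k ↦ (π_A(k), π_B(k)):
  0 ↦ (0,0)
  1 ↦ (0,1)
  2 ↦ (0,2)
  3 ↦ (0,3)
  4 ↦ (1,0)
  5 ↦ (1,1)
  6 ↦ (1,2)
  7 ↦ (1,3)
  8 ↦ (5,3)
  9 ↦ (2,1)
  10 ↦ (2,2)
  11 ↦ (2,3)
  12 ↦ (3,0)
  13 ↦ (3,1)
  14 ↦ (3,2)
  15 ↦ (3,3)
  16 ↦ (4,0)
  17 ↦ (4,1)
  18 ↦ (4,2)
  19 ↦ (4,3)
  20 ↦ (5,0)
  21 ↦ (5,1)
  22 ↦ (5,2)
  23 ↦ (5,3)  ✗ repeats pair of k=8
distinct pairs in image: 23 / 24 needed
  → (5,3) hit at k=8 and k=23

Answer: NOT A VALID PRODUCT — duplicate pair at indices 23,8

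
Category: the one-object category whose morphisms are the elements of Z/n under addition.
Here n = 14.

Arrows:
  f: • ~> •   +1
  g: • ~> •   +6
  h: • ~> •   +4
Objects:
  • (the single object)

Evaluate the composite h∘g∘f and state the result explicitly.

Answer: +11

Work:
  0 +1≡1 +6≡7 +4≡11  (mod 14)
result: +11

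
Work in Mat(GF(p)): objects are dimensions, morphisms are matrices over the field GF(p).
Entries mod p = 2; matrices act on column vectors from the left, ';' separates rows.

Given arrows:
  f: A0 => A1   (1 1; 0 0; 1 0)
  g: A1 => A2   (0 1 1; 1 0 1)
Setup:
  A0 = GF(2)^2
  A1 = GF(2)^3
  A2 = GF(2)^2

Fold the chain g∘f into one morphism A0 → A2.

Answer: (1 0; 0 1)

Trace:
  e0=⟨1,0⟩ f=>⟨1,0,1⟩ g=>⟨1,0⟩
  e1=⟨0,1⟩ f=>⟨1,0,0⟩ g=>⟨0,1⟩
result: (1 0; 0 1)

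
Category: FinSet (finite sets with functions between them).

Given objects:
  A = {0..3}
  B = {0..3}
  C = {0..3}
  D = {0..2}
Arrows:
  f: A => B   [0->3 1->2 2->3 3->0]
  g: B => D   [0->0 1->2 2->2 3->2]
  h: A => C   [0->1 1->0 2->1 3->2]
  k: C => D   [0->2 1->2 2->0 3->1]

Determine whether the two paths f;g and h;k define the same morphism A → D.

Answer: COMMUTES

Trace:
Path 1 = f;g:
  0 f=>3 g=>2
  1 f=>2 g=>2
  2 f=>3 g=>2
  3 f=>0 g=>0
  composite₁ = [0->2 1->2 2->2 3->0]
Path 2 = h;k:
  0 h=>1 k=>2
  1 h=>0 k=>2
  2 h=>1 k=>2
  3 h=>2 k=>0
  composite₂ = [0->2 1->2 2->2 3->0]
Equal? YES — commutes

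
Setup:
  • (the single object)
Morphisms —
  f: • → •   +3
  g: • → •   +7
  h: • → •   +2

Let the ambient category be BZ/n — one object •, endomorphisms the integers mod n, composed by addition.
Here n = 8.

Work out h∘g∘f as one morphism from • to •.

Answer: +4

Derivation:
  0 +3≡3 +7≡2 +2≡4  (mod 8)
composite: +4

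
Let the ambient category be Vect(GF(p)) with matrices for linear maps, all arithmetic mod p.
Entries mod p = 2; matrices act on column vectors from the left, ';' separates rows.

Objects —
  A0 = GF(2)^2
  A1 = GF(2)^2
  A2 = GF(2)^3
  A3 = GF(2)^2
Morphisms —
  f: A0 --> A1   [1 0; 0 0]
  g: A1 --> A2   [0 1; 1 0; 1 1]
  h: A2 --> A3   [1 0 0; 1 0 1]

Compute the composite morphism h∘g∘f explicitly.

Answer: [0 0; 1 0]

Trace:
  e0=[1,0] f-->[1,0] g-->[0,1,1] h-->[0,1]
  e1=[0,1] f-->[0,0] g-->[0,0,0] h-->[0,0]
composite: [0 0; 1 0]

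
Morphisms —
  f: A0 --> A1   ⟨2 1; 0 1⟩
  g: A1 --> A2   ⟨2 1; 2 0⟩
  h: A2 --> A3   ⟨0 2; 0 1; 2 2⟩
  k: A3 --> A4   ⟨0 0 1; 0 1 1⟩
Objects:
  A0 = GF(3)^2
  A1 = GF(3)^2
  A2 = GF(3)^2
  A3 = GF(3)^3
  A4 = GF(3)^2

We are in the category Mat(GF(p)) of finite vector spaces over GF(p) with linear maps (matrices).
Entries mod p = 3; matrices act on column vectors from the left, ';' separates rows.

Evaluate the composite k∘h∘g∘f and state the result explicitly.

  e0=[1,0] f-->[2,0] g-->[1,1] h-->[2,1,1] k-->[1,2]
  e1=[0,1] f-->[1,1] g-->[0,2] h-->[1,2,1] k-->[1,0]
result: ⟨1 1; 2 0⟩

Answer: ⟨1 1; 2 0⟩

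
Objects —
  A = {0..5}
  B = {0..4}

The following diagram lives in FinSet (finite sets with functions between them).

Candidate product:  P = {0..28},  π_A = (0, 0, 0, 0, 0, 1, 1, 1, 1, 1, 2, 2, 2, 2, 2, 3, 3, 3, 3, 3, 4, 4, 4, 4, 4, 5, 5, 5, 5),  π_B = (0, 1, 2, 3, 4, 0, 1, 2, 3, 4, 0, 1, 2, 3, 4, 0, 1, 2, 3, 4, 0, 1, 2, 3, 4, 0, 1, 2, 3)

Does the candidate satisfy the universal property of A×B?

|A|·|B| = 6·5 = 30;  |P| = 29
  → cardinalities differ; no bijection possible.

Answer: NOT A VALID PRODUCT — |P|=29 ≠ |A|·|B|=30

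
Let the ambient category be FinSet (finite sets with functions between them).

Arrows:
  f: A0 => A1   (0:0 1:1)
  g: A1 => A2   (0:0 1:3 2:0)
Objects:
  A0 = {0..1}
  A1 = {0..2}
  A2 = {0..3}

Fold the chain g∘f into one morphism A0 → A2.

Answer: (0:0 1:3)

Trace:
  0 f=>0 g=>0
  1 f=>1 g=>3
composite: (0:0 1:3)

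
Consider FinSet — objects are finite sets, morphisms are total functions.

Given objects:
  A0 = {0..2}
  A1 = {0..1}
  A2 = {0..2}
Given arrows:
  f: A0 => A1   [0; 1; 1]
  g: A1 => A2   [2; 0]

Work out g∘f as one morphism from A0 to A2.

  0 f=>0 g=>2
  1 f=>1 g=>0
  2 f=>1 g=>0
composite: [2; 0; 0]

Answer: [2; 0; 0]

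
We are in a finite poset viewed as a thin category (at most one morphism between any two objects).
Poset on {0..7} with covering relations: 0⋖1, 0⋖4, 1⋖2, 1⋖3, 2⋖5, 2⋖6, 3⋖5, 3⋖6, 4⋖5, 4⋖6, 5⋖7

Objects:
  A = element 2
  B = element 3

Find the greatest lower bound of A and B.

Lower bounds of A=2 and B=3: {0,1}
  0 ⊑ 1
  1 ⊑ 1
glb = 1

Answer: A∧B = 1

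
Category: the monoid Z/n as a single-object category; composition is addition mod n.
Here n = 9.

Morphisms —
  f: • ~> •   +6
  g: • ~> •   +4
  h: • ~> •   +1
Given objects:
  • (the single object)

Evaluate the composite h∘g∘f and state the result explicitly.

Answer: +2

Trace:
  0 +6≡6 +4≡1 +1≡2  (mod 9)
⟦path⟧: +2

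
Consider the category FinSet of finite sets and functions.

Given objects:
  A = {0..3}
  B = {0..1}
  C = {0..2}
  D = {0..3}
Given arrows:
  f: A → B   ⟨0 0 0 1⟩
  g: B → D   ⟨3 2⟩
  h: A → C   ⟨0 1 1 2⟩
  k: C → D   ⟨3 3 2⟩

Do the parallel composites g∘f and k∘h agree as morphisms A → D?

Answer: COMMUTES

Trace:
Path 1 = f;g:
  0 f→0 g→3
  1 f→0 g→3
  2 f→0 g→3
  3 f→1 g→2
  ⟦path⟧₁ = ⟨3 3 3 2⟩
Path 2 = h;k:
  0 h→0 k→3
  1 h→1 k→3
  2 h→1 k→3
  3 h→2 k→2
  ⟦path⟧₂ = ⟨3 3 3 2⟩
Equal? YES — commutes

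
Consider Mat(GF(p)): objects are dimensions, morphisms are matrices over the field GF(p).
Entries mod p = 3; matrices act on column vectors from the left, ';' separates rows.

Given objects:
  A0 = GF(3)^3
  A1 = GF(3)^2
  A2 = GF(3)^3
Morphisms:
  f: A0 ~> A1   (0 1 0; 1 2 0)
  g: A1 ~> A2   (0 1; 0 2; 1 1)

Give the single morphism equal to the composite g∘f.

Answer: (1 2 0; 2 1 0; 1 0 0)

Derivation:
  e0=(1,0,0) f~>(0,1) g~>(1,2,1)
  e1=(0,1,0) f~>(1,2) g~>(2,1,0)
  e2=(0,0,1) f~>(0,0) g~>(0,0,0)
result: (1 2 0; 2 1 0; 1 0 0)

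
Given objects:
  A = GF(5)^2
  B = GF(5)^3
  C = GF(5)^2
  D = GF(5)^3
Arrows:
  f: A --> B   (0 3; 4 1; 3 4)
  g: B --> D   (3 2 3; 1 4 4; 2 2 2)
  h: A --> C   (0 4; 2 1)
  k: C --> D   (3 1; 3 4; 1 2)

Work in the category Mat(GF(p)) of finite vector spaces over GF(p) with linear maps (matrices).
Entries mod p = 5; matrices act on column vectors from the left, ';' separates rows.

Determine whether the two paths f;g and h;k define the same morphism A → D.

1) trace f;g:
  e0=[1,0] f-->[0,4,3] g-->[2,3,4]
  e1=[0,1] f-->[3,1,4] g-->[3,3,1]
  composite₁ = (2 3; 3 3; 4 1)
2) trace h;k:
  e0=[1,0] h-->[0,2] k-->[2,3,4]
  e1=[0,1] h-->[4,1] k-->[3,1,1]
  composite₂ = (2 3; 3 1; 4 1)
Equal? differ; not commutative

Answer: DOES NOT COMMUTE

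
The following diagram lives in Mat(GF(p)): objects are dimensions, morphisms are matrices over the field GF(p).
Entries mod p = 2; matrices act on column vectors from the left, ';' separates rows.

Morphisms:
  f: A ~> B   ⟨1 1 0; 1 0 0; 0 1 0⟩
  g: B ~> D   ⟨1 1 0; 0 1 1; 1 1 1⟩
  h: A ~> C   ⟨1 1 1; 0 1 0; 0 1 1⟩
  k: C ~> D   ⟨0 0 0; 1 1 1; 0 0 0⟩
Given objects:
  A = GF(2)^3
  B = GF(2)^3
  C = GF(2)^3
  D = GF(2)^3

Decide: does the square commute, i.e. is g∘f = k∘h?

Answer: DOES NOT COMMUTE

Work:
Path 1 = f;g:
  e0=[1,0,0] f~>[1,1,0] g~>[0,1,0]
  e1=[0,1,0] f~>[1,0,1] g~>[1,1,0]
  e2=[0,0,1] f~>[0,0,0] g~>[0,0,0]
  composite₁ = ⟨0 1 0; 1 1 0; 0 0 0⟩
Path 2 = h;k:
  e0=[1,0,0] h~>[1,0,0] k~>[0,1,0]
  e1=[0,1,0] h~>[1,1,1] k~>[0,1,0]
  e2=[0,0,1] h~>[1,0,1] k~>[0,0,0]
  composite₂ = ⟨0 0 0; 1 1 0; 0 0 0⟩
Equal? differ; not commutative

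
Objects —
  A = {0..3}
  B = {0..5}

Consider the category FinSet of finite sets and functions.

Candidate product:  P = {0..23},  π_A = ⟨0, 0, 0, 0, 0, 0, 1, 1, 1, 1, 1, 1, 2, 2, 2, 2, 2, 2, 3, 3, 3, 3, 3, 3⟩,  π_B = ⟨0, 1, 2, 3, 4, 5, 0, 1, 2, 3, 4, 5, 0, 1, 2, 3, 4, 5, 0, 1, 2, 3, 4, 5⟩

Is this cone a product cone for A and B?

Answer: VALID PRODUCT

Derivation:
|A|·|B| = 4·6 = 24;  |P| = 24
Check the pairing map k ↦ (π_A(k), π_B(k)):
  0 ↦ (0,0)
  1 ↦ (0,1)
  2 ↦ (0,2)
  3 ↦ (0,3)
  4 ↦ (0,4)
  5 ↦ (0,5)
  6 ↦ (1,0)
  7 ↦ (1,1)
  8 ↦ (1,2)
  9 ↦ (1,3)
  10 ↦ (1,4)
  11 ↦ (1,5)
  12 ↦ (2,0)
  13 ↦ (2,1)
  14 ↦ (2,2)
  15 ↦ (2,3)
  16 ↦ (2,4)
  17 ↦ (2,5)
  18 ↦ (3,0)
  19 ↦ (3,1)
  20 ↦ (3,2)
  21 ↦ (3,3)
  22 ↦ (3,4)
  23 ↦ (3,5)
distinct pairs in image: 24 / 24 needed
  → bijection onto A×B; projections well-typed.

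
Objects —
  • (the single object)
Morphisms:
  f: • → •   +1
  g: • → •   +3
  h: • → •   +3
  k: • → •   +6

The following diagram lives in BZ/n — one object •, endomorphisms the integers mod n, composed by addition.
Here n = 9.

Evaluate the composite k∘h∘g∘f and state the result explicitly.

Answer: +4

Trace:
  0 +1≡1 +3≡4 +3≡7 +6≡4  (mod 9)
composite: +4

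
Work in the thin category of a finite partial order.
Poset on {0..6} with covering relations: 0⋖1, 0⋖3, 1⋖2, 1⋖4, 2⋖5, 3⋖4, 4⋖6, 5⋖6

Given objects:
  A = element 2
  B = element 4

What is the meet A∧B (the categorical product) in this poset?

{x : x⊑A ∧ x⊑B} = {0,1}  (A=2, B=4)
  0 ⊑ 1
  1 ⊑ 1
glb = 1

Answer: A∧B = 1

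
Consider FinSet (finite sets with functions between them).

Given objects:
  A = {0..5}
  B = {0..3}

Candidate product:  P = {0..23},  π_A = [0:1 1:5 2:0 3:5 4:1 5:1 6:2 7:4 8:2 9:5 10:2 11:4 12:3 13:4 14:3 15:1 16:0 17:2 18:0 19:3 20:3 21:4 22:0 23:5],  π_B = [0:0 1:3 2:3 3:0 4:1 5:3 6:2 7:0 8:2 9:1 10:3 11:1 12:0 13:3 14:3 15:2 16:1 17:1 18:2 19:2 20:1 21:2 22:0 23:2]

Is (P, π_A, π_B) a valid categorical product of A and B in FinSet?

Answer: NOT A VALID PRODUCT — duplicate pair at indices 8,6

Work:
|A|·|B| = 6·4 = 24;  |P| = 24
Check the pairing map k ↦ (π_A(k), π_B(k)):
  0 : (1,0)
  1 : (5,3)
  2 : (0,3)
  3 : (5,0)
  4 : (1,1)
  5 : (1,3)
  6 : (2,2)
  7 : (4,0)
  8 : (2,2)  ✗ repeats pair of k=6
  9 : (5,1)
  10 : (2,3)
  11 : (4,1)
  12 : (3,0)
  13 : (4,3)
  14 : (3,3)
  15 : (1,2)
  16 : (0,1)
  17 : (2,1)
  18 : (0,2)
  19 : (3,2)
  20 : (3,1)
  21 : (4,2)
  22 : (0,0)
  23 : (5,2)
distinct pairs in image: 23 / 24 needed
  → (2,2) hit at k=6 and k=8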